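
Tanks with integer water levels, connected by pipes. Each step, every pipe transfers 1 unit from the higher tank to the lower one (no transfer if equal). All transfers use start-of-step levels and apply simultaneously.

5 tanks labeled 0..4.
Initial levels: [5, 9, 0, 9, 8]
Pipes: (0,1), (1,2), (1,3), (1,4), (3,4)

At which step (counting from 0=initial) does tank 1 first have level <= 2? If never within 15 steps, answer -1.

Answer: -1

Derivation:
Step 1: flows [1->0,1->2,1=3,1->4,3->4] -> levels [6 6 1 8 10]
Step 2: flows [0=1,1->2,3->1,4->1,4->3] -> levels [6 7 2 8 8]
Step 3: flows [1->0,1->2,3->1,4->1,3=4] -> levels [7 7 3 7 7]
Step 4: flows [0=1,1->2,1=3,1=4,3=4] -> levels [7 6 4 7 7]
Step 5: flows [0->1,1->2,3->1,4->1,3=4] -> levels [6 8 5 6 6]
Step 6: flows [1->0,1->2,1->3,1->4,3=4] -> levels [7 4 6 7 7]
Step 7: flows [0->1,2->1,3->1,4->1,3=4] -> levels [6 8 5 6 6]
  -> period-2 cycle (repeats step 5); tank 1 never drops to <=2
Tank 1 never reaches <=2 within 15 steps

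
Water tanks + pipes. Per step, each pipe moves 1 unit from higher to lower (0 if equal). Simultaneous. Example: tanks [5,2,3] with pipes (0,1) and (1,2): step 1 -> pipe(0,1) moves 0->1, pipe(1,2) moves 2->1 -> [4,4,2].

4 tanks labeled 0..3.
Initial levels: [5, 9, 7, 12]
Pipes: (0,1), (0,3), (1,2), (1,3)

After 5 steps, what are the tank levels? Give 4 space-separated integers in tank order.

Answer: 7 10 8 8

Derivation:
Step 1: flows [1->0,3->0,1->2,3->1] -> levels [7 8 8 10]
Step 2: flows [1->0,3->0,1=2,3->1] -> levels [9 8 8 8]
Step 3: flows [0->1,0->3,1=2,1=3] -> levels [7 9 8 9]
Step 4: flows [1->0,3->0,1->2,1=3] -> levels [9 7 9 8]
Step 5: flows [0->1,0->3,2->1,3->1] -> levels [7 10 8 8]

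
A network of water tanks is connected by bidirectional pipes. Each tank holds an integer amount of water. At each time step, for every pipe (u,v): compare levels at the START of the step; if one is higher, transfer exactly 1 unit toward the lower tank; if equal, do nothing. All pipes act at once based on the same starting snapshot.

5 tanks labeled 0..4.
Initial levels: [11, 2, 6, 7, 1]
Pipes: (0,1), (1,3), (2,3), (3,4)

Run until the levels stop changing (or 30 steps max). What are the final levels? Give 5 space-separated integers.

Answer: 6 7 5 4 5

Derivation:
Step 1: flows [0->1,3->1,3->2,3->4] -> levels [10 4 7 4 2]
Step 2: flows [0->1,1=3,2->3,3->4] -> levels [9 5 6 4 3]
Step 3: flows [0->1,1->3,2->3,3->4] -> levels [8 5 5 5 4]
Step 4: flows [0->1,1=3,2=3,3->4] -> levels [7 6 5 4 5]
Step 5: flows [0->1,1->3,2->3,4->3] -> levels [6 6 4 7 4]
Step 6: flows [0=1,3->1,3->2,3->4] -> levels [6 7 5 4 5]
Step 7: flows [1->0,1->3,2->3,4->3] -> levels [7 5 4 7 4]
Step 8: flows [0->1,3->1,3->2,3->4] -> levels [6 7 5 4 5]
  -> period-2 cycle: step 8 state = step 6 state; never stabilizes
  -> state at step 30: (30-6) mod 2 = 0, same as step 6 -> [6 7 5 4 5]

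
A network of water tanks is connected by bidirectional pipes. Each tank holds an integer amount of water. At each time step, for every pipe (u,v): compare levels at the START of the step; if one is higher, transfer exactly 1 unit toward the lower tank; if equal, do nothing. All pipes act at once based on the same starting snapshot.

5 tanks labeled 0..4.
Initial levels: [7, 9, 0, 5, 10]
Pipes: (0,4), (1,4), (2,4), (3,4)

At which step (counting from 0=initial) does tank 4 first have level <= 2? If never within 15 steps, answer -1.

Answer: -1

Derivation:
Step 1: flows [4->0,4->1,4->2,4->3] -> levels [8 10 1 6 6]
Step 2: flows [0->4,1->4,4->2,3=4] -> levels [7 9 2 6 7]
Step 3: flows [0=4,1->4,4->2,4->3] -> levels [7 8 3 7 6]
Step 4: flows [0->4,1->4,4->2,3->4] -> levels [6 7 4 6 8]
Step 5: flows [4->0,4->1,4->2,4->3] -> levels [7 8 5 7 4]
Step 6: flows [0->4,1->4,2->4,3->4] -> levels [6 7 4 6 8]
  -> period-2 cycle (repeats step 4); tank 4 never drops to <=2
Tank 4 never reaches <=2 within 15 steps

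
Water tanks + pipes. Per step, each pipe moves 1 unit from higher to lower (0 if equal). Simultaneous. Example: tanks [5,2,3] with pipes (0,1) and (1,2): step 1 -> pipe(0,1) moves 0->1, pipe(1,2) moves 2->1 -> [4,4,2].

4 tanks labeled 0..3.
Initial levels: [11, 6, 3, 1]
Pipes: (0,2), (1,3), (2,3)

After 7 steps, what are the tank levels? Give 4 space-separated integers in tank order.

Answer: 5 5 7 4

Derivation:
Step 1: flows [0->2,1->3,2->3] -> levels [10 5 3 3]
Step 2: flows [0->2,1->3,2=3] -> levels [9 4 4 4]
Step 3: flows [0->2,1=3,2=3] -> levels [8 4 5 4]
Step 4: flows [0->2,1=3,2->3] -> levels [7 4 5 5]
Step 5: flows [0->2,3->1,2=3] -> levels [6 5 6 4]
Step 6: flows [0=2,1->3,2->3] -> levels [6 4 5 6]
Step 7: flows [0->2,3->1,3->2] -> levels [5 5 7 4]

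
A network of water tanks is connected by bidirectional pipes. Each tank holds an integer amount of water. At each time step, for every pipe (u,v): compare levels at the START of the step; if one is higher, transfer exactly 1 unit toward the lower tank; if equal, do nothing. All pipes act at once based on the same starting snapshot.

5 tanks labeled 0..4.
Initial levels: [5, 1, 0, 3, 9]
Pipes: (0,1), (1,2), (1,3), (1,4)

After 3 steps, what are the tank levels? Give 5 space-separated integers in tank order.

Step 1: flows [0->1,1->2,3->1,4->1] -> levels [4 3 1 2 8]
Step 2: flows [0->1,1->2,1->3,4->1] -> levels [3 3 2 3 7]
Step 3: flows [0=1,1->2,1=3,4->1] -> levels [3 3 3 3 6]

Answer: 3 3 3 3 6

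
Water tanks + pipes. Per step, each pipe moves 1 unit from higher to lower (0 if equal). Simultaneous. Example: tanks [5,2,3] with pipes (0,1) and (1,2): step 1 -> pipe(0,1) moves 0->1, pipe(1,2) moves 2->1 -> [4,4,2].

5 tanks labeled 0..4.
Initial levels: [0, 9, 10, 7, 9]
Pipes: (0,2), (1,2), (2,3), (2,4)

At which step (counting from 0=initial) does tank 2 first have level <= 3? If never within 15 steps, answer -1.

Answer: -1

Derivation:
Step 1: flows [2->0,2->1,2->3,2->4] -> levels [1 10 6 8 10]
Step 2: flows [2->0,1->2,3->2,4->2] -> levels [2 9 8 7 9]
Step 3: flows [2->0,1->2,2->3,4->2] -> levels [3 8 8 8 8]
Step 4: flows [2->0,1=2,2=3,2=4] -> levels [4 8 7 8 8]
Step 5: flows [2->0,1->2,3->2,4->2] -> levels [5 7 9 7 7]
Step 6: flows [2->0,2->1,2->3,2->4] -> levels [6 8 5 8 8]
Step 7: flows [0->2,1->2,3->2,4->2] -> levels [5 7 9 7 7]
  -> period-2 cycle (repeats step 5); tank 2 never drops to <=3
Tank 2 never reaches <=3 within 15 steps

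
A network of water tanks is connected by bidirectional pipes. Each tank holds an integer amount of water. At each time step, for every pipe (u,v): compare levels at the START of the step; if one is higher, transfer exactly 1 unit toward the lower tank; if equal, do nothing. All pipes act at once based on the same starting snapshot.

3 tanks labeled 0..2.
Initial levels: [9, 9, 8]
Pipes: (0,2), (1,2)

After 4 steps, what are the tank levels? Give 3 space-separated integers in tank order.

Answer: 9 9 8

Derivation:
Step 1: flows [0->2,1->2] -> levels [8 8 10]
Step 2: flows [2->0,2->1] -> levels [9 9 8]
  -> period-2 cycle: step 2 state = step 0 state
  -> state at step 4: (4-0) mod 2 = 0, same as step 0 -> [9 9 8]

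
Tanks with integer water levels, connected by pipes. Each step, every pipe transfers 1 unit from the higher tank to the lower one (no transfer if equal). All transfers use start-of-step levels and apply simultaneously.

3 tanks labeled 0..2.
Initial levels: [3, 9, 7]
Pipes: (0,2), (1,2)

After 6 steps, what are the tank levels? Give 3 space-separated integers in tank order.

Answer: 6 6 7

Derivation:
Step 1: flows [2->0,1->2] -> levels [4 8 7]
Step 2: flows [2->0,1->2] -> levels [5 7 7]
Step 3: flows [2->0,1=2] -> levels [6 7 6]
Step 4: flows [0=2,1->2] -> levels [6 6 7]
Step 5: flows [2->0,2->1] -> levels [7 7 5]
Step 6: flows [0->2,1->2] -> levels [6 6 7]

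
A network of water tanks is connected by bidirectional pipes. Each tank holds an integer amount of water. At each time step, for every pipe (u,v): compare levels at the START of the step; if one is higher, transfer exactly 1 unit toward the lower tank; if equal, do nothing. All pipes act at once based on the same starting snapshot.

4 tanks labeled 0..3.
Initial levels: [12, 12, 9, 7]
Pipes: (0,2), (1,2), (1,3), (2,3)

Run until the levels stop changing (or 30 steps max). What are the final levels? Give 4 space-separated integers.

Answer: 10 9 10 11

Derivation:
Step 1: flows [0->2,1->2,1->3,2->3] -> levels [11 10 10 9]
Step 2: flows [0->2,1=2,1->3,2->3] -> levels [10 9 10 11]
Step 3: flows [0=2,2->1,3->1,3->2] -> levels [10 11 10 9]
Step 4: flows [0=2,1->2,1->3,2->3] -> levels [10 9 10 11]
  -> period-2 cycle: step 4 state = step 2 state; never stabilizes
  -> state at step 30: (30-2) mod 2 = 0, same as step 2 -> [10 9 10 11]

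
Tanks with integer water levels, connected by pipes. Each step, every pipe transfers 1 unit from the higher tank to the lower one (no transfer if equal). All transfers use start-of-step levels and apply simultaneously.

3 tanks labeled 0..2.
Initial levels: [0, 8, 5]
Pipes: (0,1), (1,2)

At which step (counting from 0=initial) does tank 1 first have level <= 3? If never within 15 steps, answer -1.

Answer: 6

Derivation:
Step 1: flows [1->0,1->2] -> levels [1 6 6]
Step 2: flows [1->0,1=2] -> levels [2 5 6]
Step 3: flows [1->0,2->1] -> levels [3 5 5]
Step 4: flows [1->0,1=2] -> levels [4 4 5]
Step 5: flows [0=1,2->1] -> levels [4 5 4]
Step 6: flows [1->0,1->2] -> levels [5 3 5]
Tank 1 first reaches <=3 at step 6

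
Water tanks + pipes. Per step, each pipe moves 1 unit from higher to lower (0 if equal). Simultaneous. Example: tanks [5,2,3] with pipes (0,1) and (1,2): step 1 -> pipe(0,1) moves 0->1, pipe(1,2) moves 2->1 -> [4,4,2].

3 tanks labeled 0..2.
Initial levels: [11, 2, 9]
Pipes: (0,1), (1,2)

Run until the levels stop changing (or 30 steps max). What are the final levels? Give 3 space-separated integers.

Step 1: flows [0->1,2->1] -> levels [10 4 8]
Step 2: flows [0->1,2->1] -> levels [9 6 7]
Step 3: flows [0->1,2->1] -> levels [8 8 6]
Step 4: flows [0=1,1->2] -> levels [8 7 7]
Step 5: flows [0->1,1=2] -> levels [7 8 7]
Step 6: flows [1->0,1->2] -> levels [8 6 8]
Step 7: flows [0->1,2->1] -> levels [7 8 7]
  -> period-2 cycle: step 7 state = step 5 state; never stabilizes
  -> state at step 30: (30-5) mod 2 = 1, same as step 6 -> [8 6 8]

Answer: 8 6 8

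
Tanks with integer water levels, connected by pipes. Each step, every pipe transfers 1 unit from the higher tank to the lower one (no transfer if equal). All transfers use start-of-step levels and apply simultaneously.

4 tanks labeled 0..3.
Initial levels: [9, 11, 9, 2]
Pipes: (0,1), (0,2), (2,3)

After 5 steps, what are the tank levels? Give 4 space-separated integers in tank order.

Step 1: flows [1->0,0=2,2->3] -> levels [10 10 8 3]
Step 2: flows [0=1,0->2,2->3] -> levels [9 10 8 4]
Step 3: flows [1->0,0->2,2->3] -> levels [9 9 8 5]
Step 4: flows [0=1,0->2,2->3] -> levels [8 9 8 6]
Step 5: flows [1->0,0=2,2->3] -> levels [9 8 7 7]

Answer: 9 8 7 7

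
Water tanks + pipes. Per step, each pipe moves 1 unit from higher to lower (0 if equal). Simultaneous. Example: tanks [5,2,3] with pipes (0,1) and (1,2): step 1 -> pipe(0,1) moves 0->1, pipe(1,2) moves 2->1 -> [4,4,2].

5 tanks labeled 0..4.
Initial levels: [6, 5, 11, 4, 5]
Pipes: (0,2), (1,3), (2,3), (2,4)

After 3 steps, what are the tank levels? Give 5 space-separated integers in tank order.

Step 1: flows [2->0,1->3,2->3,2->4] -> levels [7 4 8 6 6]
Step 2: flows [2->0,3->1,2->3,2->4] -> levels [8 5 5 6 7]
Step 3: flows [0->2,3->1,3->2,4->2] -> levels [7 6 8 4 6]

Answer: 7 6 8 4 6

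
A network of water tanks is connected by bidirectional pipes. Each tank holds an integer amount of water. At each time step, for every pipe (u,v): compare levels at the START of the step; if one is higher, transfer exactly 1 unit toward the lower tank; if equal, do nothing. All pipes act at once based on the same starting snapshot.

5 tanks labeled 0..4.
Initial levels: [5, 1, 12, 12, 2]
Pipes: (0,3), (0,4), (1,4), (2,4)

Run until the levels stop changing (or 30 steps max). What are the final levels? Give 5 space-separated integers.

Answer: 8 6 7 6 5

Derivation:
Step 1: flows [3->0,0->4,4->1,2->4] -> levels [5 2 11 11 3]
Step 2: flows [3->0,0->4,4->1,2->4] -> levels [5 3 10 10 4]
Step 3: flows [3->0,0->4,4->1,2->4] -> levels [5 4 9 9 5]
Step 4: flows [3->0,0=4,4->1,2->4] -> levels [6 5 8 8 5]
Step 5: flows [3->0,0->4,1=4,2->4] -> levels [6 5 7 7 7]
Step 6: flows [3->0,4->0,4->1,2=4] -> levels [8 6 7 6 5]
Step 7: flows [0->3,0->4,1->4,2->4] -> levels [6 5 6 7 8]
Step 8: flows [3->0,4->0,4->1,4->2] -> levels [8 6 7 6 5]
  -> period-2 cycle: step 8 state = step 6 state; never stabilizes
  -> state at step 30: (30-6) mod 2 = 0, same as step 6 -> [8 6 7 6 5]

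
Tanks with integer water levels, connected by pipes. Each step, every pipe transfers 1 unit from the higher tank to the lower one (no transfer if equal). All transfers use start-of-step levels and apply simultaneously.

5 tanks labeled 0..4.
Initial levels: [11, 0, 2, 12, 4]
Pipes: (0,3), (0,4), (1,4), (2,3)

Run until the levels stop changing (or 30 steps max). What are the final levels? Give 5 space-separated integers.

Step 1: flows [3->0,0->4,4->1,3->2] -> levels [11 1 3 10 4]
Step 2: flows [0->3,0->4,4->1,3->2] -> levels [9 2 4 10 4]
Step 3: flows [3->0,0->4,4->1,3->2] -> levels [9 3 5 8 4]
Step 4: flows [0->3,0->4,4->1,3->2] -> levels [7 4 6 8 4]
Step 5: flows [3->0,0->4,1=4,3->2] -> levels [7 4 7 6 5]
Step 6: flows [0->3,0->4,4->1,2->3] -> levels [5 5 6 8 5]
Step 7: flows [3->0,0=4,1=4,3->2] -> levels [6 5 7 6 5]
Step 8: flows [0=3,0->4,1=4,2->3] -> levels [5 5 6 7 6]
Step 9: flows [3->0,4->0,4->1,3->2] -> levels [7 6 7 5 4]
Step 10: flows [0->3,0->4,1->4,2->3] -> levels [5 5 6 7 6]
  -> period-2 cycle: step 10 state = step 8 state; never stabilizes
  -> state at step 30: (30-8) mod 2 = 0, same as step 8 -> [5 5 6 7 6]

Answer: 5 5 6 7 6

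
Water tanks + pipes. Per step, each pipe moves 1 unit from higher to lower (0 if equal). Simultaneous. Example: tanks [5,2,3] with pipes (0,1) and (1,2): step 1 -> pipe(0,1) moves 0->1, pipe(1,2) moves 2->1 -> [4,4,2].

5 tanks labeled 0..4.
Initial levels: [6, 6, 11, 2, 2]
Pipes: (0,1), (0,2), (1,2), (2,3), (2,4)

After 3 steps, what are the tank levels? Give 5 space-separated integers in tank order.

Step 1: flows [0=1,2->0,2->1,2->3,2->4] -> levels [7 7 7 3 3]
Step 2: flows [0=1,0=2,1=2,2->3,2->4] -> levels [7 7 5 4 4]
Step 3: flows [0=1,0->2,1->2,2->3,2->4] -> levels [6 6 5 5 5]

Answer: 6 6 5 5 5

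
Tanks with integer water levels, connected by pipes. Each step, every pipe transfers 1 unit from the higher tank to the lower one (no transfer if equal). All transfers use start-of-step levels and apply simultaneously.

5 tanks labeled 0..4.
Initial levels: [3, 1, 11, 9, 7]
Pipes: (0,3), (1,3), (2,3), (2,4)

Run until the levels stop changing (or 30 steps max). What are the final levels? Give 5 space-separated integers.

Step 1: flows [3->0,3->1,2->3,2->4] -> levels [4 2 9 8 8]
Step 2: flows [3->0,3->1,2->3,2->4] -> levels [5 3 7 7 9]
Step 3: flows [3->0,3->1,2=3,4->2] -> levels [6 4 8 5 8]
Step 4: flows [0->3,3->1,2->3,2=4] -> levels [5 5 7 6 8]
Step 5: flows [3->0,3->1,2->3,4->2] -> levels [6 6 7 5 7]
Step 6: flows [0->3,1->3,2->3,2=4] -> levels [5 5 6 8 7]
Step 7: flows [3->0,3->1,3->2,4->2] -> levels [6 6 8 5 6]
Step 8: flows [0->3,1->3,2->3,2->4] -> levels [5 5 6 8 7]
  -> period-2 cycle: step 8 state = step 6 state; never stabilizes
  -> state at step 30: (30-6) mod 2 = 0, same as step 6 -> [5 5 6 8 7]

Answer: 5 5 6 8 7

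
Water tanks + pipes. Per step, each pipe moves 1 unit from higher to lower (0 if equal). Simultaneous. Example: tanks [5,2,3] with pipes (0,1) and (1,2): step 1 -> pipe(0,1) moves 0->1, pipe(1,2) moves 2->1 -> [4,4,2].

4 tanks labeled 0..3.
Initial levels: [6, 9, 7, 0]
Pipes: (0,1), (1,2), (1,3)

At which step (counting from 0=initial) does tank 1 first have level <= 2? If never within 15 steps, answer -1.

Answer: -1

Derivation:
Step 1: flows [1->0,1->2,1->3] -> levels [7 6 8 1]
Step 2: flows [0->1,2->1,1->3] -> levels [6 7 7 2]
Step 3: flows [1->0,1=2,1->3] -> levels [7 5 7 3]
Step 4: flows [0->1,2->1,1->3] -> levels [6 6 6 4]
Step 5: flows [0=1,1=2,1->3] -> levels [6 5 6 5]
Step 6: flows [0->1,2->1,1=3] -> levels [5 7 5 5]
Step 7: flows [1->0,1->2,1->3] -> levels [6 4 6 6]
Step 8: flows [0->1,2->1,3->1] -> levels [5 7 5 5]
  -> period-2 cycle (repeats step 6); tank 1 never drops to <=2
Tank 1 never reaches <=2 within 15 steps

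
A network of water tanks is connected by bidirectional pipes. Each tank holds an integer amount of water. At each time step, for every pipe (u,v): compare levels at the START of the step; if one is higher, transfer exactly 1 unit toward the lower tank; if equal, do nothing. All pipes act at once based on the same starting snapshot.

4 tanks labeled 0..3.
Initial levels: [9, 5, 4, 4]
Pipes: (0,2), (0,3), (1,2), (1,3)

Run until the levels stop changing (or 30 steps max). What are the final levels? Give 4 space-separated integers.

Answer: 5 5 6 6

Derivation:
Step 1: flows [0->2,0->3,1->2,1->3] -> levels [7 3 6 6]
Step 2: flows [0->2,0->3,2->1,3->1] -> levels [5 5 6 6]
Step 3: flows [2->0,3->0,2->1,3->1] -> levels [7 7 4 4]
Step 4: flows [0->2,0->3,1->2,1->3] -> levels [5 5 6 6]
  -> period-2 cycle: step 4 state = step 2 state; never stabilizes
  -> state at step 30: (30-2) mod 2 = 0, same as step 2 -> [5 5 6 6]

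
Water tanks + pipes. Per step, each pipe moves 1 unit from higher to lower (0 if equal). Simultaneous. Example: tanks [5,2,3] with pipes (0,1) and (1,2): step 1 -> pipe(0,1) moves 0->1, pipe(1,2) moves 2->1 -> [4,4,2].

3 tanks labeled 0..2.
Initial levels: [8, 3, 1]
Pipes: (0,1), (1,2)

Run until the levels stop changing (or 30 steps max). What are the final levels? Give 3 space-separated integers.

Step 1: flows [0->1,1->2] -> levels [7 3 2]
Step 2: flows [0->1,1->2] -> levels [6 3 3]
Step 3: flows [0->1,1=2] -> levels [5 4 3]
Step 4: flows [0->1,1->2] -> levels [4 4 4]
Step 5: flows [0=1,1=2] -> levels [4 4 4]
  -> stable (no change)

Answer: 4 4 4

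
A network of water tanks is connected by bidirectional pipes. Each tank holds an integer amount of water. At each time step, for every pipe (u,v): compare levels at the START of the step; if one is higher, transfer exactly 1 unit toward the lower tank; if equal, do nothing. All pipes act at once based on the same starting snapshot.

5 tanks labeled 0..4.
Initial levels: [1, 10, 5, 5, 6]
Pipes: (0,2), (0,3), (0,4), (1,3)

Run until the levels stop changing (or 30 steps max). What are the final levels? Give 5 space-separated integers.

Answer: 7 7 4 5 4

Derivation:
Step 1: flows [2->0,3->0,4->0,1->3] -> levels [4 9 4 5 5]
Step 2: flows [0=2,3->0,4->0,1->3] -> levels [6 8 4 5 4]
Step 3: flows [0->2,0->3,0->4,1->3] -> levels [3 7 5 7 5]
Step 4: flows [2->0,3->0,4->0,1=3] -> levels [6 7 4 6 4]
Step 5: flows [0->2,0=3,0->4,1->3] -> levels [4 6 5 7 5]
Step 6: flows [2->0,3->0,4->0,3->1] -> levels [7 7 4 5 4]
Step 7: flows [0->2,0->3,0->4,1->3] -> levels [4 6 5 7 5]
  -> period-2 cycle: step 7 state = step 5 state; never stabilizes
  -> state at step 30: (30-5) mod 2 = 1, same as step 6 -> [7 7 4 5 4]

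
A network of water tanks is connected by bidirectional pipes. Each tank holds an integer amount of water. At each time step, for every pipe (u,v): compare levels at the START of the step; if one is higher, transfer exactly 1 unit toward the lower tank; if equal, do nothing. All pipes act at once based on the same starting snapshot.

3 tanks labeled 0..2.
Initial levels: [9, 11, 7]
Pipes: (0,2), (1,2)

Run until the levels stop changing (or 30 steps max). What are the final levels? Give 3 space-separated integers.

Step 1: flows [0->2,1->2] -> levels [8 10 9]
Step 2: flows [2->0,1->2] -> levels [9 9 9]
Step 3: flows [0=2,1=2] -> levels [9 9 9]
  -> stable (no change)

Answer: 9 9 9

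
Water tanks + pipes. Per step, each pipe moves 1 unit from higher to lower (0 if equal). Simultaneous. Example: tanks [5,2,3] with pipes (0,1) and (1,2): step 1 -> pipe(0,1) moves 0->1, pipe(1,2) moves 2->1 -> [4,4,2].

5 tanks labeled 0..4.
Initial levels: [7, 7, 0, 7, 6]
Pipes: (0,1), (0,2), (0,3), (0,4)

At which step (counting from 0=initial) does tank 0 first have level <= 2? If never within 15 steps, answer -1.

Answer: -1

Derivation:
Step 1: flows [0=1,0->2,0=3,0->4] -> levels [5 7 1 7 7]
Step 2: flows [1->0,0->2,3->0,4->0] -> levels [7 6 2 6 6]
Step 3: flows [0->1,0->2,0->3,0->4] -> levels [3 7 3 7 7]
Step 4: flows [1->0,0=2,3->0,4->0] -> levels [6 6 3 6 6]
Step 5: flows [0=1,0->2,0=3,0=4] -> levels [5 6 4 6 6]
Step 6: flows [1->0,0->2,3->0,4->0] -> levels [7 5 5 5 5]
Step 7: flows [0->1,0->2,0->3,0->4] -> levels [3 6 6 6 6]
Step 8: flows [1->0,2->0,3->0,4->0] -> levels [7 5 5 5 5]
  -> period-2 cycle (repeats step 6); tank 0 never drops to <=2
Tank 0 never reaches <=2 within 15 steps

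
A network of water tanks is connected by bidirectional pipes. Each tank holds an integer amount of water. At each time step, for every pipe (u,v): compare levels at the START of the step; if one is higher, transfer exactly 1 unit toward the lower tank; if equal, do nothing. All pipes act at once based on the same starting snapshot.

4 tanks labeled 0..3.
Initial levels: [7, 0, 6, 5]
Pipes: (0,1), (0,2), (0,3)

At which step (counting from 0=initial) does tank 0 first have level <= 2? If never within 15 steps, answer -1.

Answer: -1

Derivation:
Step 1: flows [0->1,0->2,0->3] -> levels [4 1 7 6]
Step 2: flows [0->1,2->0,3->0] -> levels [5 2 6 5]
Step 3: flows [0->1,2->0,0=3] -> levels [5 3 5 5]
Step 4: flows [0->1,0=2,0=3] -> levels [4 4 5 5]
Step 5: flows [0=1,2->0,3->0] -> levels [6 4 4 4]
Step 6: flows [0->1,0->2,0->3] -> levels [3 5 5 5]
Step 7: flows [1->0,2->0,3->0] -> levels [6 4 4 4]
  -> period-2 cycle (repeats step 5); tank 0 never drops to <=2
Tank 0 never reaches <=2 within 15 steps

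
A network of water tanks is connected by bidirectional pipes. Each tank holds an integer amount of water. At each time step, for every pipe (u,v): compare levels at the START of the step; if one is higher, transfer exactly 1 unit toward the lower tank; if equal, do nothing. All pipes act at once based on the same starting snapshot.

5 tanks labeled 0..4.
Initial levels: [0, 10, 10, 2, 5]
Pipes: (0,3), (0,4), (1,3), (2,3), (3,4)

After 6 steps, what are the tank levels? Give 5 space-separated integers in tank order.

Answer: 5 5 5 8 4

Derivation:
Step 1: flows [3->0,4->0,1->3,2->3,4->3] -> levels [2 9 9 4 3]
Step 2: flows [3->0,4->0,1->3,2->3,3->4] -> levels [4 8 8 4 3]
Step 3: flows [0=3,0->4,1->3,2->3,3->4] -> levels [3 7 7 5 5]
Step 4: flows [3->0,4->0,1->3,2->3,3=4] -> levels [5 6 6 6 4]
Step 5: flows [3->0,0->4,1=3,2=3,3->4] -> levels [5 6 6 4 6]
Step 6: flows [0->3,4->0,1->3,2->3,4->3] -> levels [5 5 5 8 4]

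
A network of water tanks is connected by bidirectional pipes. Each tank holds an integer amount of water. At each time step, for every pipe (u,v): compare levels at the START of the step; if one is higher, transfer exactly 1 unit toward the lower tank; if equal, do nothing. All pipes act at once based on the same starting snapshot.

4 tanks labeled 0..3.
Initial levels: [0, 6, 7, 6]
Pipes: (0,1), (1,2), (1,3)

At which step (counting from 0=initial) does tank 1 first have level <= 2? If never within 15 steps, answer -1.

Step 1: flows [1->0,2->1,1=3] -> levels [1 6 6 6]
Step 2: flows [1->0,1=2,1=3] -> levels [2 5 6 6]
Step 3: flows [1->0,2->1,3->1] -> levels [3 6 5 5]
Step 4: flows [1->0,1->2,1->3] -> levels [4 3 6 6]
Step 5: flows [0->1,2->1,3->1] -> levels [3 6 5 5]
  -> period-2 cycle (repeats step 3); tank 1 never drops to <=2
Tank 1 never reaches <=2 within 15 steps

Answer: -1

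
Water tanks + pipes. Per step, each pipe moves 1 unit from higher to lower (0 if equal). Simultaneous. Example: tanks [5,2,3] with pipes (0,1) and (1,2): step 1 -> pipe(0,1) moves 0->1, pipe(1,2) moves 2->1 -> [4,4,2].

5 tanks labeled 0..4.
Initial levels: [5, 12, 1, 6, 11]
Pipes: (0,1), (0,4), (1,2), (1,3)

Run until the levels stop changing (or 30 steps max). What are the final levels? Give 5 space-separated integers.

Answer: 8 6 7 7 7

Derivation:
Step 1: flows [1->0,4->0,1->2,1->3] -> levels [7 9 2 7 10]
Step 2: flows [1->0,4->0,1->2,1->3] -> levels [9 6 3 8 9]
Step 3: flows [0->1,0=4,1->2,3->1] -> levels [8 7 4 7 9]
Step 4: flows [0->1,4->0,1->2,1=3] -> levels [8 7 5 7 8]
Step 5: flows [0->1,0=4,1->2,1=3] -> levels [7 7 6 7 8]
Step 6: flows [0=1,4->0,1->2,1=3] -> levels [8 6 7 7 7]
Step 7: flows [0->1,0->4,2->1,3->1] -> levels [6 9 6 6 8]
Step 8: flows [1->0,4->0,1->2,1->3] -> levels [8 6 7 7 7]
  -> period-2 cycle: step 8 state = step 6 state; never stabilizes
  -> state at step 30: (30-6) mod 2 = 0, same as step 6 -> [8 6 7 7 7]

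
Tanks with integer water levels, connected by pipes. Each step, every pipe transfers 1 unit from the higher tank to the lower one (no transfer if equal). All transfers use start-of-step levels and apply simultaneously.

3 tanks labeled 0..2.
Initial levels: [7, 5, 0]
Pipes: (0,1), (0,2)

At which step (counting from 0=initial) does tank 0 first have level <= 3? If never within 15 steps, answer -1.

Answer: -1

Derivation:
Step 1: flows [0->1,0->2] -> levels [5 6 1]
Step 2: flows [1->0,0->2] -> levels [5 5 2]
Step 3: flows [0=1,0->2] -> levels [4 5 3]
Step 4: flows [1->0,0->2] -> levels [4 4 4]
Step 5: flows [0=1,0=2] -> levels [4 4 4]
  -> stable; tank 0 stays at 4 > 3
Tank 0 never reaches <=3 within 15 steps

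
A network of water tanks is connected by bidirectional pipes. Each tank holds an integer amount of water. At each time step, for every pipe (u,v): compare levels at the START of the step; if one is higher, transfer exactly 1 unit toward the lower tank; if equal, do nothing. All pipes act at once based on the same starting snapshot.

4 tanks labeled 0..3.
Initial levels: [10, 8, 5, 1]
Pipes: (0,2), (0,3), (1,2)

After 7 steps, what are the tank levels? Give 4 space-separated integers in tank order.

Step 1: flows [0->2,0->3,1->2] -> levels [8 7 7 2]
Step 2: flows [0->2,0->3,1=2] -> levels [6 7 8 3]
Step 3: flows [2->0,0->3,2->1] -> levels [6 8 6 4]
Step 4: flows [0=2,0->3,1->2] -> levels [5 7 7 5]
Step 5: flows [2->0,0=3,1=2] -> levels [6 7 6 5]
Step 6: flows [0=2,0->3,1->2] -> levels [5 6 7 6]
Step 7: flows [2->0,3->0,2->1] -> levels [7 7 5 5]

Answer: 7 7 5 5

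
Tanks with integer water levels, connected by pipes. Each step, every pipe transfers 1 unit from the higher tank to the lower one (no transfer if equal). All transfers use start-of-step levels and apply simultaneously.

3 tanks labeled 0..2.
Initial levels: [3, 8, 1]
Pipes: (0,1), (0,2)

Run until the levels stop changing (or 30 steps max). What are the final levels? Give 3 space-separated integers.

Answer: 4 4 4

Derivation:
Step 1: flows [1->0,0->2] -> levels [3 7 2]
Step 2: flows [1->0,0->2] -> levels [3 6 3]
Step 3: flows [1->0,0=2] -> levels [4 5 3]
Step 4: flows [1->0,0->2] -> levels [4 4 4]
Step 5: flows [0=1,0=2] -> levels [4 4 4]
  -> stable (no change)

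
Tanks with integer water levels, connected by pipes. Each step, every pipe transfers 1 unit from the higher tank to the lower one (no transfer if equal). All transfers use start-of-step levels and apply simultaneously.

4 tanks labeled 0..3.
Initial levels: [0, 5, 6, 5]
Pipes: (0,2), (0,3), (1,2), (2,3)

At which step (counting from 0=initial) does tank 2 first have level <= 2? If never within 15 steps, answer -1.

Answer: -1

Derivation:
Step 1: flows [2->0,3->0,2->1,2->3] -> levels [2 6 3 5]
Step 2: flows [2->0,3->0,1->2,3->2] -> levels [4 5 4 3]
Step 3: flows [0=2,0->3,1->2,2->3] -> levels [3 4 4 5]
Step 4: flows [2->0,3->0,1=2,3->2] -> levels [5 4 4 3]
Step 5: flows [0->2,0->3,1=2,2->3] -> levels [3 4 4 5]
  -> period-2 cycle (repeats step 3); tank 2 never drops to <=2
Tank 2 never reaches <=2 within 15 steps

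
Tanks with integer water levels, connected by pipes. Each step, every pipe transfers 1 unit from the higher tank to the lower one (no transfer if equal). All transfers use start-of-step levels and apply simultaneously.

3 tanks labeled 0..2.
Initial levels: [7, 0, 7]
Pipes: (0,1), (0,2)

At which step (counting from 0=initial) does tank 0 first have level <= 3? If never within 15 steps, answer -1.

Answer: -1

Derivation:
Step 1: flows [0->1,0=2] -> levels [6 1 7]
Step 2: flows [0->1,2->0] -> levels [6 2 6]
Step 3: flows [0->1,0=2] -> levels [5 3 6]
Step 4: flows [0->1,2->0] -> levels [5 4 5]
Step 5: flows [0->1,0=2] -> levels [4 5 5]
Step 6: flows [1->0,2->0] -> levels [6 4 4]
Step 7: flows [0->1,0->2] -> levels [4 5 5]
  -> period-2 cycle (repeats step 5); tank 0 never drops to <=3
Tank 0 never reaches <=3 within 15 steps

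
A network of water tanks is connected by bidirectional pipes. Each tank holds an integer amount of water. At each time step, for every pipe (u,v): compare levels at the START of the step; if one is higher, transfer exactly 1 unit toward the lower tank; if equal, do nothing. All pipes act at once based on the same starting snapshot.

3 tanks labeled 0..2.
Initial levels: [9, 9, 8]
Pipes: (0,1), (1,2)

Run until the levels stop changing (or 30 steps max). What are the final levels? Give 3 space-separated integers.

Step 1: flows [0=1,1->2] -> levels [9 8 9]
Step 2: flows [0->1,2->1] -> levels [8 10 8]
Step 3: flows [1->0,1->2] -> levels [9 8 9]
  -> period-2 cycle: step 3 state = step 1 state; never stabilizes
  -> state at step 30: (30-1) mod 2 = 1, same as step 2 -> [8 10 8]

Answer: 8 10 8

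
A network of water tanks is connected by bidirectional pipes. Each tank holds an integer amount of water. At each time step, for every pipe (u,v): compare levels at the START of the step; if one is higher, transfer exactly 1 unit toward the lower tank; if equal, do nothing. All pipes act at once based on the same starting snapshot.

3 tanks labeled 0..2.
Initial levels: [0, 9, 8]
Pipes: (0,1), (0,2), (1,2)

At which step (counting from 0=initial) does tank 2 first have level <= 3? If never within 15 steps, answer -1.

Answer: -1

Derivation:
Step 1: flows [1->0,2->0,1->2] -> levels [2 7 8]
Step 2: flows [1->0,2->0,2->1] -> levels [4 7 6]
Step 3: flows [1->0,2->0,1->2] -> levels [6 5 6]
Step 4: flows [0->1,0=2,2->1] -> levels [5 7 5]
Step 5: flows [1->0,0=2,1->2] -> levels [6 5 6]
  -> period-2 cycle (repeats step 3); tank 2 never drops to <=3
Tank 2 never reaches <=3 within 15 steps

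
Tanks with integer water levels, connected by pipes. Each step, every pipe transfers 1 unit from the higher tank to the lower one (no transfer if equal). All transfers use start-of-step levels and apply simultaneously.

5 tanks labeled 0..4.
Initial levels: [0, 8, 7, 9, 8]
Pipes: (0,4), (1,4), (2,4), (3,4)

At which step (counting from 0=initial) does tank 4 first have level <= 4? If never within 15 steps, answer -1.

Step 1: flows [4->0,1=4,4->2,3->4] -> levels [1 8 8 8 7]
Step 2: flows [4->0,1->4,2->4,3->4] -> levels [2 7 7 7 9]
Step 3: flows [4->0,4->1,4->2,4->3] -> levels [3 8 8 8 5]
Step 4: flows [4->0,1->4,2->4,3->4] -> levels [4 7 7 7 7]
Step 5: flows [4->0,1=4,2=4,3=4] -> levels [5 7 7 7 6]
Step 6: flows [4->0,1->4,2->4,3->4] -> levels [6 6 6 6 8]
Step 7: flows [4->0,4->1,4->2,4->3] -> levels [7 7 7 7 4]
Tank 4 first reaches <=4 at step 7

Answer: 7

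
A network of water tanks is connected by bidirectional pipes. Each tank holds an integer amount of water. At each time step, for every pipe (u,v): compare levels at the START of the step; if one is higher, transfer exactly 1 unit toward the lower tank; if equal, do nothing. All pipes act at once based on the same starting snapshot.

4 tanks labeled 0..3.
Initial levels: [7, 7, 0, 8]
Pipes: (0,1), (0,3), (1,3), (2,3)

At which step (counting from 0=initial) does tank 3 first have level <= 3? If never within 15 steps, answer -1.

Answer: -1

Derivation:
Step 1: flows [0=1,3->0,3->1,3->2] -> levels [8 8 1 5]
Step 2: flows [0=1,0->3,1->3,3->2] -> levels [7 7 2 6]
Step 3: flows [0=1,0->3,1->3,3->2] -> levels [6 6 3 7]
Step 4: flows [0=1,3->0,3->1,3->2] -> levels [7 7 4 4]
Step 5: flows [0=1,0->3,1->3,2=3] -> levels [6 6 4 6]
Step 6: flows [0=1,0=3,1=3,3->2] -> levels [6 6 5 5]
Step 7: flows [0=1,0->3,1->3,2=3] -> levels [5 5 5 7]
Step 8: flows [0=1,3->0,3->1,3->2] -> levels [6 6 6 4]
Step 9: flows [0=1,0->3,1->3,2->3] -> levels [5 5 5 7]
  -> period-2 cycle (repeats step 7); tank 3 never drops to <=3
Tank 3 never reaches <=3 within 15 steps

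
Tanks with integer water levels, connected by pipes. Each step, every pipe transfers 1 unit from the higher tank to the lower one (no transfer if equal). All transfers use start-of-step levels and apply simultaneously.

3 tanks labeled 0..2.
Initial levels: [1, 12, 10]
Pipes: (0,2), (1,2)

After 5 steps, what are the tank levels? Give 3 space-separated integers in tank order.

Step 1: flows [2->0,1->2] -> levels [2 11 10]
Step 2: flows [2->0,1->2] -> levels [3 10 10]
Step 3: flows [2->0,1=2] -> levels [4 10 9]
Step 4: flows [2->0,1->2] -> levels [5 9 9]
Step 5: flows [2->0,1=2] -> levels [6 9 8]

Answer: 6 9 8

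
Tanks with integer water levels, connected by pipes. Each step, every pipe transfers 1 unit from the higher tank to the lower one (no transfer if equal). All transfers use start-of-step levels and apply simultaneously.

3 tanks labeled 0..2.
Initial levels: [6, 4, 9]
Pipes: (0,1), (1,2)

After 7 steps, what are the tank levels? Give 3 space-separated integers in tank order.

Step 1: flows [0->1,2->1] -> levels [5 6 8]
Step 2: flows [1->0,2->1] -> levels [6 6 7]
Step 3: flows [0=1,2->1] -> levels [6 7 6]
Step 4: flows [1->0,1->2] -> levels [7 5 7]
Step 5: flows [0->1,2->1] -> levels [6 7 6]
  -> period-2 cycle: step 5 state = step 3 state
  -> state at step 7: (7-3) mod 2 = 0, same as step 3 -> [6 7 6]

Answer: 6 7 6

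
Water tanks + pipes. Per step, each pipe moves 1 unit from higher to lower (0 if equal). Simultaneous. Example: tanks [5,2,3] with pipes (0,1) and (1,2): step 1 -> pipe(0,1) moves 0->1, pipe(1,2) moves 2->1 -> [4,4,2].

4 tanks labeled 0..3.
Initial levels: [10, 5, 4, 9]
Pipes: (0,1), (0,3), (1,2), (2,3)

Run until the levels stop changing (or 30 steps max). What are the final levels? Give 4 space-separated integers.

Step 1: flows [0->1,0->3,1->2,3->2] -> levels [8 5 6 9]
Step 2: flows [0->1,3->0,2->1,3->2] -> levels [8 7 6 7]
Step 3: flows [0->1,0->3,1->2,3->2] -> levels [6 7 8 7]
Step 4: flows [1->0,3->0,2->1,2->3] -> levels [8 7 6 7]
  -> period-2 cycle: step 4 state = step 2 state; never stabilizes
  -> state at step 30: (30-2) mod 2 = 0, same as step 2 -> [8 7 6 7]

Answer: 8 7 6 7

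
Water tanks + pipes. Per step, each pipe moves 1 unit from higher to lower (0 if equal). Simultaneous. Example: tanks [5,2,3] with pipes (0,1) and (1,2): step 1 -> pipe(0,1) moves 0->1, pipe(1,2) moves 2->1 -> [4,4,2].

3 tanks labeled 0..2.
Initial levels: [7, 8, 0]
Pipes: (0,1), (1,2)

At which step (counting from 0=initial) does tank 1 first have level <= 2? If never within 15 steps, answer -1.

Step 1: flows [1->0,1->2] -> levels [8 6 1]
Step 2: flows [0->1,1->2] -> levels [7 6 2]
Step 3: flows [0->1,1->2] -> levels [6 6 3]
Step 4: flows [0=1,1->2] -> levels [6 5 4]
Step 5: flows [0->1,1->2] -> levels [5 5 5]
Step 6: flows [0=1,1=2] -> levels [5 5 5]
  -> stable; tank 1 stays at 5 > 2
Tank 1 never reaches <=2 within 15 steps

Answer: -1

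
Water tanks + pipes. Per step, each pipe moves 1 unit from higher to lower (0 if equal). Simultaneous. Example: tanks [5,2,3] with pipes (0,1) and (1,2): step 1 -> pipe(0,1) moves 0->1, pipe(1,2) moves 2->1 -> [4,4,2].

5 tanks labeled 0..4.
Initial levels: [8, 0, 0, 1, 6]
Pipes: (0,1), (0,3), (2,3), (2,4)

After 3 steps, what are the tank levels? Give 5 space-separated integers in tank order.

Step 1: flows [0->1,0->3,3->2,4->2] -> levels [6 1 2 1 5]
Step 2: flows [0->1,0->3,2->3,4->2] -> levels [4 2 2 3 4]
Step 3: flows [0->1,0->3,3->2,4->2] -> levels [2 3 4 3 3]

Answer: 2 3 4 3 3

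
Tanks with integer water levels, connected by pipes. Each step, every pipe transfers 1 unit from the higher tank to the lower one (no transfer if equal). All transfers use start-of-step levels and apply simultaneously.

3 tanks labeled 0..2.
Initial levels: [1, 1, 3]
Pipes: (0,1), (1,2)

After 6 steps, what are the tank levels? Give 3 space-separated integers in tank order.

Step 1: flows [0=1,2->1] -> levels [1 2 2]
Step 2: flows [1->0,1=2] -> levels [2 1 2]
Step 3: flows [0->1,2->1] -> levels [1 3 1]
Step 4: flows [1->0,1->2] -> levels [2 1 2]
  -> period-2 cycle: step 4 state = step 2 state
  -> state at step 6: (6-2) mod 2 = 0, same as step 2 -> [2 1 2]

Answer: 2 1 2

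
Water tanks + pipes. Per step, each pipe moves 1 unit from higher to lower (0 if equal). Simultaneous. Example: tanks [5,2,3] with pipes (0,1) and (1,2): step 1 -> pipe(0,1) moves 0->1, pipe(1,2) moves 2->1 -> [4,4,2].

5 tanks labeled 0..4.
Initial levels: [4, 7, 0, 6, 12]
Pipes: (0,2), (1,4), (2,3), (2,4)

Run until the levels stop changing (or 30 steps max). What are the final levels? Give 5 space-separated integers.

Answer: 5 7 7 5 5

Derivation:
Step 1: flows [0->2,4->1,3->2,4->2] -> levels [3 8 3 5 10]
Step 2: flows [0=2,4->1,3->2,4->2] -> levels [3 9 5 4 8]
Step 3: flows [2->0,1->4,2->3,4->2] -> levels [4 8 4 5 8]
Step 4: flows [0=2,1=4,3->2,4->2] -> levels [4 8 6 4 7]
Step 5: flows [2->0,1->4,2->3,4->2] -> levels [5 7 5 5 7]
Step 6: flows [0=2,1=4,2=3,4->2] -> levels [5 7 6 5 6]
Step 7: flows [2->0,1->4,2->3,2=4] -> levels [6 6 4 6 7]
Step 8: flows [0->2,4->1,3->2,4->2] -> levels [5 7 7 5 5]
Step 9: flows [2->0,1->4,2->3,2->4] -> levels [6 6 4 6 7]
  -> period-2 cycle: step 9 state = step 7 state; never stabilizes
  -> state at step 30: (30-7) mod 2 = 1, same as step 8 -> [5 7 7 5 5]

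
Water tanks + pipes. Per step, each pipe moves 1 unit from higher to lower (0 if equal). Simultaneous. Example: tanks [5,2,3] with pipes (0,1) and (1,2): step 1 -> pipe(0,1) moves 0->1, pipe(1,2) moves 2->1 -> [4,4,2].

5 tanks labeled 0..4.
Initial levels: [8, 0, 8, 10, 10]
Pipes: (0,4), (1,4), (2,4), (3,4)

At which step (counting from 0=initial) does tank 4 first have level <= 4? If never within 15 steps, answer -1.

Step 1: flows [4->0,4->1,4->2,3=4] -> levels [9 1 9 10 7]
Step 2: flows [0->4,4->1,2->4,3->4] -> levels [8 2 8 9 9]
Step 3: flows [4->0,4->1,4->2,3=4] -> levels [9 3 9 9 6]
Step 4: flows [0->4,4->1,2->4,3->4] -> levels [8 4 8 8 8]
Step 5: flows [0=4,4->1,2=4,3=4] -> levels [8 5 8 8 7]
Step 6: flows [0->4,4->1,2->4,3->4] -> levels [7 6 7 7 9]
Step 7: flows [4->0,4->1,4->2,4->3] -> levels [8 7 8 8 5]
Step 8: flows [0->4,1->4,2->4,3->4] -> levels [7 6 7 7 9]
  -> period-2 cycle (repeats step 6); tank 4 never drops to <=4
Tank 4 never reaches <=4 within 15 steps

Answer: -1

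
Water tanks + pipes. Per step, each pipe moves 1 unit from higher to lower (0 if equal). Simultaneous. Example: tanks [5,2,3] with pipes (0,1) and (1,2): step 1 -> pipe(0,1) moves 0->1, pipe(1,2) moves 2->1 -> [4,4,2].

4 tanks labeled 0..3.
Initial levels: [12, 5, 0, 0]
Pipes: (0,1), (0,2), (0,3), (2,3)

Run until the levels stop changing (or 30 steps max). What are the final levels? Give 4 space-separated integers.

Answer: 2 5 5 5

Derivation:
Step 1: flows [0->1,0->2,0->3,2=3] -> levels [9 6 1 1]
Step 2: flows [0->1,0->2,0->3,2=3] -> levels [6 7 2 2]
Step 3: flows [1->0,0->2,0->3,2=3] -> levels [5 6 3 3]
Step 4: flows [1->0,0->2,0->3,2=3] -> levels [4 5 4 4]
Step 5: flows [1->0,0=2,0=3,2=3] -> levels [5 4 4 4]
Step 6: flows [0->1,0->2,0->3,2=3] -> levels [2 5 5 5]
Step 7: flows [1->0,2->0,3->0,2=3] -> levels [5 4 4 4]
  -> period-2 cycle: step 7 state = step 5 state; never stabilizes
  -> state at step 30: (30-5) mod 2 = 1, same as step 6 -> [2 5 5 5]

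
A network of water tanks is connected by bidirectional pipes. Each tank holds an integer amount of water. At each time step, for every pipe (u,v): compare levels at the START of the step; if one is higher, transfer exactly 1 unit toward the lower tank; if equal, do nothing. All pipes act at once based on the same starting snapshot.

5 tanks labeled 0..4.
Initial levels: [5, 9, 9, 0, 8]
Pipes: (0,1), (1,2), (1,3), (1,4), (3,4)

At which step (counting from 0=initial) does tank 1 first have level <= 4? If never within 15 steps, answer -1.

Answer: -1

Derivation:
Step 1: flows [1->0,1=2,1->3,1->4,4->3] -> levels [6 6 9 2 8]
Step 2: flows [0=1,2->1,1->3,4->1,4->3] -> levels [6 7 8 4 6]
Step 3: flows [1->0,2->1,1->3,1->4,4->3] -> levels [7 5 7 6 6]
Step 4: flows [0->1,2->1,3->1,4->1,3=4] -> levels [6 9 6 5 5]
Step 5: flows [1->0,1->2,1->3,1->4,3=4] -> levels [7 5 7 6 6]
  -> period-2 cycle (repeats step 3); tank 1 never drops to <=4
Tank 1 never reaches <=4 within 15 steps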